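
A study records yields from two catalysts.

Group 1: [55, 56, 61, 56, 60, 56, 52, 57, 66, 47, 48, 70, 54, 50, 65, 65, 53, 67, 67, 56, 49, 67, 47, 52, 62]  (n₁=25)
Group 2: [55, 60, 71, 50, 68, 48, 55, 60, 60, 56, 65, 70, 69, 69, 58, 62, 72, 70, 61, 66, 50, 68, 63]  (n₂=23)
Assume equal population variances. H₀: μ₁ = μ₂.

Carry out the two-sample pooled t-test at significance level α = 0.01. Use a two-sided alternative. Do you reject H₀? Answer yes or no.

x̄₁=57.520, s₁=7.066, n₁=25
x̄₂=62.000, s₂=7.236, n₂=23
s_p² = [24·7.066² + 22·7.236²]/46 = 51.0922
SE = √(s_p²·(1/25+1/23)) = 2.0652
t = (57.520−62.000)/2.0652 = -2.1693
df = 46
p-value (two-sided) = 0.03527
At α=0.01: p ≥ α → fail to reject H₀

reject H₀: no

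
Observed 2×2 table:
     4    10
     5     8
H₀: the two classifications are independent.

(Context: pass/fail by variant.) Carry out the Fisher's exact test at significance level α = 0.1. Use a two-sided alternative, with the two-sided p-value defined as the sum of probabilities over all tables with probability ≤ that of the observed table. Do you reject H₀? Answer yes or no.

Margins: r₁=14, r₂=13, c₁=9, c₂=18, n=27
p_obs = C(14,4)·C(13,5)/C(27,9); sum pmf over tables with pmf ≤ p_obs
p-value (two-sided) = 0.69458
At α=0.1: p ≥ α → fail to reject H₀

reject H₀: no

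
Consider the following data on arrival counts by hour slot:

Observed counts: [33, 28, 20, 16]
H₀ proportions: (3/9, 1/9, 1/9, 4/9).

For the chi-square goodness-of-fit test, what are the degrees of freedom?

df = k − 1 = 4 − 1 = 3

degrees of freedom = 3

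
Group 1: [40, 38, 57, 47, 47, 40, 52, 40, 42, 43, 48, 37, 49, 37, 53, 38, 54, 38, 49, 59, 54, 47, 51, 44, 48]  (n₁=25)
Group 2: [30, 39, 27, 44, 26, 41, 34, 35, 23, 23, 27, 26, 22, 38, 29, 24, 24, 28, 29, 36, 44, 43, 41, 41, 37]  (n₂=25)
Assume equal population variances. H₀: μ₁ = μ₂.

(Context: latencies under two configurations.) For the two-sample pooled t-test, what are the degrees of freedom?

degrees of freedom = 48

df = n₁ + n₂ − 2 = 25 + 25 − 2 = 48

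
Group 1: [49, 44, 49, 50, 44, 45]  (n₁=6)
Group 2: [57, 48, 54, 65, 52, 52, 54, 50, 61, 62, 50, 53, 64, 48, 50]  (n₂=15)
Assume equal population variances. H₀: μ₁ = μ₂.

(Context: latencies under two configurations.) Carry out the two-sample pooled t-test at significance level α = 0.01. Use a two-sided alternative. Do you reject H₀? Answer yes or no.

reject H₀: yes

x̄₁=46.833, s₁=2.787, n₁=6
x̄₂=54.667, s₂=5.765, n₂=15
s_p² = [5·2.787² + 14·5.765²]/19 = 26.5351
SE = √(s_p²·(1/6+1/15)) = 2.4883
t = (46.833−54.667)/2.4883 = -3.1481
df = 19
p-value (two-sided) = 0.00530
At α=0.01: p < α → reject H₀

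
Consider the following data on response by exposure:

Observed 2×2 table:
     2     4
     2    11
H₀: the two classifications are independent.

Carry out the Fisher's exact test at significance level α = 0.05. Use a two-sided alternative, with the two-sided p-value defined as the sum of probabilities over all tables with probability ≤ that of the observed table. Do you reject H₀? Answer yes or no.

Margins: r₁=6, r₂=13, c₁=4, c₂=15, n=19
p_obs = C(6,2)·C(13,2)/C(19,4); sum pmf over tables with pmf ≤ p_obs
p-value (two-sided) = 0.55728
At α=0.05: p ≥ α → fail to reject H₀

reject H₀: no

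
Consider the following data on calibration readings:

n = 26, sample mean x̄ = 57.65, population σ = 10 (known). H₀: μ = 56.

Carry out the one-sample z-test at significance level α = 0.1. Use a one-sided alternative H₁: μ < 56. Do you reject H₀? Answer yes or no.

reject H₀: no

SE = σ/√n = 10/√26 = 1.9612
z = (x̄−μ₀)/SE = (57.65−56)/1.9612 = 0.8413
p-value (one-sided, H₁ less) = 0.79992
At α=0.1: p ≥ α → fail to reject H₀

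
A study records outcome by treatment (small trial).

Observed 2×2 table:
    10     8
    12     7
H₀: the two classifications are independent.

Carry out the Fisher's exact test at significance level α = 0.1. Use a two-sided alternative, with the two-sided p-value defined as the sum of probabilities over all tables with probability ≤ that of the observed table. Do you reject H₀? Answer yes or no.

Margins: r₁=18, r₂=19, c₁=22, c₂=15, n=37
p_obs = C(18,10)·C(19,12)/C(37,22); sum pmf over tables with pmf ≤ p_obs
p-value (two-sided) = 0.74314
At α=0.1: p ≥ α → fail to reject H₀

reject H₀: no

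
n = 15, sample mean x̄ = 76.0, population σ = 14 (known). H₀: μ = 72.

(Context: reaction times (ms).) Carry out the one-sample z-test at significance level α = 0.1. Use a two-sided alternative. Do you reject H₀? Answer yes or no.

reject H₀: no

SE = σ/√n = 14/√15 = 3.6148
z = (x̄−μ₀)/SE = (76.0−72)/3.6148 = 1.1066
p-value (two-sided) = 0.26848
At α=0.1: p ≥ α → fail to reject H₀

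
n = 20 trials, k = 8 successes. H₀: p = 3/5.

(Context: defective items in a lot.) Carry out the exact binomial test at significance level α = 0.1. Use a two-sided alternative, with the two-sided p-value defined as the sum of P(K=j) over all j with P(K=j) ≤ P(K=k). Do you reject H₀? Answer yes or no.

reject H₀: no

Exact binomial: n=20, k=8, p₀=3/5=0.6000
P(X=j) = C(n,j)·p₀^j·(1−p₀)^(n−j); p = Σ P(X=j) over j with P(X=j) ≤ P(X=8)
p-value (two-sided) = 0.10748
At α=0.1: p ≥ α → fail to reject H₀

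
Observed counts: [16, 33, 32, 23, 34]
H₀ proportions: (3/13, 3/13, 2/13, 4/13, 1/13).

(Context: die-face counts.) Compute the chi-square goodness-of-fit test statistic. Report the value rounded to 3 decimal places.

n = 138; E_i = n·p_i = [31.85, 31.85, 21.23, 42.46, 10.62]
χ² = (16−31.85)²/31.85 + (33−31.85)²/31.85 + (32−21.23)²/21.23 + (23−42.46)²/42.46 + (34−10.62)²/10.62 = 73.8231
df = 4

test statistic = 73.823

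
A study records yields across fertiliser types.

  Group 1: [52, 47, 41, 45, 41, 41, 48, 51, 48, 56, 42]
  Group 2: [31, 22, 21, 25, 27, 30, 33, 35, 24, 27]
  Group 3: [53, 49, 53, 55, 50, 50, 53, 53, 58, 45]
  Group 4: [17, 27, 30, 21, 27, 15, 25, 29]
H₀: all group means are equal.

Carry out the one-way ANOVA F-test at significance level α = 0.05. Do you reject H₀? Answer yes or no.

reject H₀: yes

Group means [46.55, 27.50, 51.90, 23.88], grand mean 38.385
SSB = Σnᵢ(x̄ᵢ−x̄)² = 5428.228; SSW = ΣΣ(x−x̄ᵢ)² = 789.002
MSB = 5428.228/3 = 1809.4095; MSW = 789.002/35 = 22.5429
F = MSB/MSW = 80.2651
df = (3, 35)
p-value (upper-tail) = 0.00000
At α=0.05: p < α → reject H₀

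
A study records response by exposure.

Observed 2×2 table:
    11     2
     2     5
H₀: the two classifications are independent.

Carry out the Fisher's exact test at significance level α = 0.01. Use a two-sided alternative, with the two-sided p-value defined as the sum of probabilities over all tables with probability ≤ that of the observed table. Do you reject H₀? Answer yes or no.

Margins: r₁=13, r₂=7, c₁=13, c₂=7, n=20
p_obs = C(13,11)·C(7,2)/C(20,13); sum pmf over tables with pmf ≤ p_obs
p-value (two-sided) = 0.02232
At α=0.01: p ≥ α → fail to reject H₀

reject H₀: no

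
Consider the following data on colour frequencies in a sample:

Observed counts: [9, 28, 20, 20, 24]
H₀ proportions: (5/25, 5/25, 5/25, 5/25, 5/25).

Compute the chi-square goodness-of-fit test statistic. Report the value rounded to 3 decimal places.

test statistic = 9.941

n = 101; E_i = n·p_i = [20.20, 20.20, 20.20, 20.20, 20.20]
χ² = (9−20.20)²/20.20 + (28−20.20)²/20.20 + (20−20.20)²/20.20 + (20−20.20)²/20.20 + (24−20.20)²/20.20 = 9.9406
df = 4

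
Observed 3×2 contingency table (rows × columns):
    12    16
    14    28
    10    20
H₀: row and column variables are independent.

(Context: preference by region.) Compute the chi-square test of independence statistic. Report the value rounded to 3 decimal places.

Row totals [28, 42, 30], col totals [36, 64], n=100
χ² = (12−10.08)²/10.08 + (16−17.92)²/17.92 + (14−15.12)²/15.12 + (28−26.88)²/26.88 + (10−10.80)²/10.80 + (20−19.20)²/19.20 = 0.7937
df = 2

test statistic = 0.794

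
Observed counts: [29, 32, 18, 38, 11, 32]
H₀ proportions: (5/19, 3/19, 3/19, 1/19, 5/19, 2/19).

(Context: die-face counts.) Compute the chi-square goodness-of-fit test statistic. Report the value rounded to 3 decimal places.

n = 160; E_i = n·p_i = [42.11, 25.26, 25.26, 8.42, 42.11, 16.84]
χ² = (29−42.11)²/42.11 + (32−25.26)²/25.26 + (18−25.26)²/25.26 + (38−8.42)²/8.42 + (11−42.11)²/42.11 + (32−16.84)²/16.84 = 148.4808
df = 5

test statistic = 148.481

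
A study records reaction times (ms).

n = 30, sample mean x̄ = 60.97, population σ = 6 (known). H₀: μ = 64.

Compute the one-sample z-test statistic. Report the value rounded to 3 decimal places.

test statistic = -2.766

SE = σ/√n = 6/√30 = 1.0954
z = (x̄−μ₀)/SE = (60.97−64)/1.0954 = -2.7660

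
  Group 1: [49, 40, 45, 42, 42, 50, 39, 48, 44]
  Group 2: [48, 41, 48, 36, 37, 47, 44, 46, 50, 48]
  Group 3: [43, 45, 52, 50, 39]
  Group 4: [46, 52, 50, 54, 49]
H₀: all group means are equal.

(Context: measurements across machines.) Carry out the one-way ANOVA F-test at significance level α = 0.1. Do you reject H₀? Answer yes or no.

reject H₀: no

Group means [44.33, 44.50, 45.80, 50.20], grand mean 45.655
SSB = Σnᵢ(x̄ᵢ−x̄)² = 132.452; SSW = ΣΣ(x−x̄ᵢ)² = 490.100
MSB = 132.452/3 = 44.1506; MSW = 490.100/25 = 19.6040
F = MSB/MSW = 2.2521
df = (3, 25)
p-value (upper-tail) = 0.10705
At α=0.1: p ≥ α → fail to reject H₀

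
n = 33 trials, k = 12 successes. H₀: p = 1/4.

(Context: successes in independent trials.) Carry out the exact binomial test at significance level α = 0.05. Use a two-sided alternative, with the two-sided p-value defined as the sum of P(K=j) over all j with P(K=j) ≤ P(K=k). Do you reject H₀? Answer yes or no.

reject H₀: no

Exact binomial: n=33, k=12, p₀=1/4=0.2500
P(X=j) = C(n,j)·p₀^j·(1−p₀)^(n−j); p = Σ P(X=j) over j with P(X=j) ≤ P(X=12)
p-value (two-sided) = 0.15733
At α=0.05: p ≥ α → fail to reject H₀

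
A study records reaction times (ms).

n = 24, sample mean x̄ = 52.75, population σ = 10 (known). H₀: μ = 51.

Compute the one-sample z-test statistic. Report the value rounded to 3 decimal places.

SE = σ/√n = 10/√24 = 2.0412
z = (x̄−μ₀)/SE = (52.75−51)/2.0412 = 0.8573

test statistic = 0.857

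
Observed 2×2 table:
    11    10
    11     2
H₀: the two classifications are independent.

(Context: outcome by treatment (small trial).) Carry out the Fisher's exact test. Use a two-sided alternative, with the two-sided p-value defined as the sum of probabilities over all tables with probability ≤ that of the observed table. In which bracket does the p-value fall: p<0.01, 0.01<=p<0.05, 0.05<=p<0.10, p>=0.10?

Margins: r₁=21, r₂=13, c₁=22, c₂=12, n=34
p_obs = C(21,11)·C(13,11)/C(34,22); sum pmf over tables with pmf ≤ p_obs
p-value (two-sided) = 0.07496
→ bracket: 0.05<=p<0.10

p-value bracket: 0.05<=p<0.10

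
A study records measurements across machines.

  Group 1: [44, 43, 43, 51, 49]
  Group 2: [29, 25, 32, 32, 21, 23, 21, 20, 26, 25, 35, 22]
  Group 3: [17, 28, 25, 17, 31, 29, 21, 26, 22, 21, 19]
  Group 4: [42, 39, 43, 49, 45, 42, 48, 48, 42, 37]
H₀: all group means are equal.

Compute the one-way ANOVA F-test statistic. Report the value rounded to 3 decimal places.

Group means [46.00, 25.92, 23.27, 43.50], grand mean 32.421
SSB = Σnᵢ(x̄ᵢ−x̄)² = 3577.665; SSW = ΣΣ(x−x̄ᵢ)² = 707.598
MSB = 3577.665/3 = 1192.5549; MSW = 707.598/34 = 20.8117
F = MSB/MSW = 57.3021
df = (3, 34)

test statistic = 57.302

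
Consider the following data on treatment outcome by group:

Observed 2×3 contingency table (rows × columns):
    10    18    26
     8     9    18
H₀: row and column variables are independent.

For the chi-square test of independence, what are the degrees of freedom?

degrees of freedom = 2

df = (r−1)(c−1) = (2−1)·(3−1) = 2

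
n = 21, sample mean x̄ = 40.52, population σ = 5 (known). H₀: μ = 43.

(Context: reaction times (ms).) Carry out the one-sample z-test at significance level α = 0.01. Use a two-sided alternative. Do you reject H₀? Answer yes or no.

SE = σ/√n = 5/√21 = 1.0911
z = (x̄−μ₀)/SE = (40.52−43)/1.0911 = -2.2730
p-value (two-sided) = 0.02303
At α=0.01: p ≥ α → fail to reject H₀

reject H₀: no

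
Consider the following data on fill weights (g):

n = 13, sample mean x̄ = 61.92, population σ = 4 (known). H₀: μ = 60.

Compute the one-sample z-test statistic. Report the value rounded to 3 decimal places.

SE = σ/√n = 4/√13 = 1.1094
z = (x̄−μ₀)/SE = (61.92−60)/1.1094 = 1.7307

test statistic = 1.731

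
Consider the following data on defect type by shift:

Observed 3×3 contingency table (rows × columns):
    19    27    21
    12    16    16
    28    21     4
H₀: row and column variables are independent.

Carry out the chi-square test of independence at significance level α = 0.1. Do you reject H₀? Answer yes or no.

Row totals [67, 44, 53], col totals [59, 64, 41], n=164
χ² = (19−24.10)²/24.10 + (27−26.15)²/26.15 + (21−16.75)²/16.75 + (12−15.83)²/15.83 + (16−17.17)²/17.17 + (16−11.00)²/11.00 + (28−19.07)²/19.07 + (21−20.68)²/20.68 + (4−13.25)²/13.25 = 16.1132
df = 4
p-value (upper-tail) = 0.00287
At α=0.1: p < α → reject H₀

reject H₀: yes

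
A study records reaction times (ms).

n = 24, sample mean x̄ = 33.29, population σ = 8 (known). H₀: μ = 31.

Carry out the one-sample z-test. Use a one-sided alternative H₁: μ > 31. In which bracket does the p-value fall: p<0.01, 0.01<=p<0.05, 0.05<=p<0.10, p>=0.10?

p-value bracket: 0.05<=p<0.10

SE = σ/√n = 8/√24 = 1.6330
z = (x̄−μ₀)/SE = (33.29−31)/1.6330 = 1.4023
p-value (one-sided, H₁ greater) = 0.08041
→ bracket: 0.05<=p<0.10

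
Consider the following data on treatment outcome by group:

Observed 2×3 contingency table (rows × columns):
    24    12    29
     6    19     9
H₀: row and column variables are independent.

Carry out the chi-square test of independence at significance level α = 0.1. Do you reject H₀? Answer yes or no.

reject H₀: yes

Row totals [65, 34], col totals [30, 31, 38], n=99
χ² = (24−19.70)²/19.70 + (12−20.35)²/20.35 + (29−24.95)²/24.95 + (6−10.30)²/10.30 + (19−10.65)²/10.65 + (9−13.05)²/13.05 = 14.6349
df = 2
p-value (upper-tail) = 0.00066
At α=0.1: p < α → reject H₀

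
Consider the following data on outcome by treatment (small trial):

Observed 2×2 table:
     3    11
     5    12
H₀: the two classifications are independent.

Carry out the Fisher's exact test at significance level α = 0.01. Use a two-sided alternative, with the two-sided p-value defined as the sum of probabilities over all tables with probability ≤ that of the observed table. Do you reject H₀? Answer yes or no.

reject H₀: no

Margins: r₁=14, r₂=17, c₁=8, c₂=23, n=31
p_obs = C(14,3)·C(17,5)/C(31,8); sum pmf over tables with pmf ≤ p_obs
p-value (two-sided) = 0.69800
At α=0.01: p ≥ α → fail to reject H₀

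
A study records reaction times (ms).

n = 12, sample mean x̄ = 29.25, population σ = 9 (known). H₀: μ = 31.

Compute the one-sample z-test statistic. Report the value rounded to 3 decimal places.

SE = σ/√n = 9/√12 = 2.5981
z = (x̄−μ₀)/SE = (29.25−31)/2.5981 = -0.6736

test statistic = -0.674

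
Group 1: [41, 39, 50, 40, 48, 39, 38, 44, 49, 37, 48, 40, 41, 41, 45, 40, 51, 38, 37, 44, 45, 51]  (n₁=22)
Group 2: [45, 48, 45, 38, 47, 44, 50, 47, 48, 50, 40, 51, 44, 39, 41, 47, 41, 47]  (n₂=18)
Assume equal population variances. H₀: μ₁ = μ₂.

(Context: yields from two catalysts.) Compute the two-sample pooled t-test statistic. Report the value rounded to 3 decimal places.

x̄₁=43.000, s₁=4.711, n₁=22
x̄₂=45.111, s₂=3.939, n₂=18
s_p² = [21·4.711² + 17·3.939²]/38 = 19.2047
SE = √(s_p²·(1/22+1/18)) = 1.3928
t = (43.000−45.111)/1.3928 = -1.5157
df = 38

test statistic = -1.516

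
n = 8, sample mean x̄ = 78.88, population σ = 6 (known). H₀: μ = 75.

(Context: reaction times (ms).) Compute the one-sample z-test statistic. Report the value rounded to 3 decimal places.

test statistic = 1.829

SE = σ/√n = 6/√8 = 2.1213
z = (x̄−μ₀)/SE = (78.88−75)/2.1213 = 1.8290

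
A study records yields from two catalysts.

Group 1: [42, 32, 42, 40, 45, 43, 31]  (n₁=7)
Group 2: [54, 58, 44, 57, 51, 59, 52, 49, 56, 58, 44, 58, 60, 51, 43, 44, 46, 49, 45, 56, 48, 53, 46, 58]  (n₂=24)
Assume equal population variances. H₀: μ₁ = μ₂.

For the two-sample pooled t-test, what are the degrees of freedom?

df = n₁ + n₂ − 2 = 7 + 24 − 2 = 29

degrees of freedom = 29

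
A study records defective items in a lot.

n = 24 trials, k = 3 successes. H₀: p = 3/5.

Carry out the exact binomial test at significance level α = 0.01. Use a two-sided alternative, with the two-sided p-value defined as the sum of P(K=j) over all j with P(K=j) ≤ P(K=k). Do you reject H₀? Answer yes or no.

reject H₀: yes

Exact binomial: n=24, k=3, p₀=3/5=0.6000
P(X=j) = C(n,j)·p₀^j·(1−p₀)^(n−j); p = Σ P(X=j) over j with P(X=j) ≤ P(X=3)
p-value (two-sided) = 0.00000
At α=0.01: p < α → reject H₀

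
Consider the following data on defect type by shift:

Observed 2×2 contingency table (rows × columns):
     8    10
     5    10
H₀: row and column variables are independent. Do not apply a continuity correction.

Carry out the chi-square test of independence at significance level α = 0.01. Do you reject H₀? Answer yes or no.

reject H₀: no

Row totals [18, 15], col totals [13, 20], n=33
χ² = (8−7.09)²/7.09 + (10−10.91)²/10.91 + (5−5.91)²/5.91 + (10−9.09)²/9.09 = 0.4231
df = 1
p-value (upper-tail) = 0.51541
At α=0.01: p ≥ α → fail to reject H₀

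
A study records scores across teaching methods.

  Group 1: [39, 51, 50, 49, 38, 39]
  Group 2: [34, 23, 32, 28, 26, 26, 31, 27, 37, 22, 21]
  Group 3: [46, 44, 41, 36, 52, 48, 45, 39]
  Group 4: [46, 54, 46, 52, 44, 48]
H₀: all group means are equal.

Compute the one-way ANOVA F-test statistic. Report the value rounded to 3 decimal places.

test statistic = 28.164

Group means [44.33, 27.91, 43.88, 48.33], grand mean 39.161
SSB = Σnᵢ(x̄ᵢ−x̄)² = 2235.743; SSW = ΣΣ(x−x̄ᵢ)² = 714.451
MSB = 2235.743/3 = 745.2476; MSW = 714.451/27 = 26.4611
F = MSB/MSW = 28.1639
df = (3, 27)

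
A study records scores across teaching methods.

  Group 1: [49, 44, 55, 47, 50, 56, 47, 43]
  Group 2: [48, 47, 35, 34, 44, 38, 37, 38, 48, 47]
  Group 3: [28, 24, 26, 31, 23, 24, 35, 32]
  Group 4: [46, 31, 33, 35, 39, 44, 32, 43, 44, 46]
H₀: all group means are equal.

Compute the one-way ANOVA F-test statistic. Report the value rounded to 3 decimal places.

Group means [48.88, 41.60, 27.88, 39.30], grand mean 39.528
SSB = Σnᵢ(x̄ᵢ−x̄)² = 1828.722; SSW = ΣΣ(x−x̄ᵢ)² = 912.250
MSB = 1828.722/3 = 609.5741; MSW = 912.250/32 = 28.5078
F = MSB/MSW = 21.3827
df = (3, 32)

test statistic = 21.383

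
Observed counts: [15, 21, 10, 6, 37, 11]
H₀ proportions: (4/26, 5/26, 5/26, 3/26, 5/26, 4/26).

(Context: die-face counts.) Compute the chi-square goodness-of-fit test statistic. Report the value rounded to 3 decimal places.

n = 100; E_i = n·p_i = [15.38, 19.23, 19.23, 11.54, 19.23, 15.38]
χ² = (15−15.38)²/15.38 + (21−19.23)²/19.23 + (10−19.23)²/19.23 + (6−11.54)²/11.54 + (37−19.23)²/19.23 + (11−15.38)²/15.38 = 24.9300
df = 5

test statistic = 24.930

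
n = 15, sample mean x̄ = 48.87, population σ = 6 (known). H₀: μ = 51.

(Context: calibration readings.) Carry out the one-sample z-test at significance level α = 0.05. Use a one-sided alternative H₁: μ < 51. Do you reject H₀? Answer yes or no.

SE = σ/√n = 6/√15 = 1.5492
z = (x̄−μ₀)/SE = (48.87−51)/1.5492 = -1.3749
p-value (one-sided, H₁ less) = 0.08458
At α=0.05: p ≥ α → fail to reject H₀

reject H₀: no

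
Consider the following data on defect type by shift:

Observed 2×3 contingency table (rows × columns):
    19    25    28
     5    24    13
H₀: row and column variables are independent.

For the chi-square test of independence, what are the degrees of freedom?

degrees of freedom = 2

df = (r−1)(c−1) = (2−1)·(3−1) = 2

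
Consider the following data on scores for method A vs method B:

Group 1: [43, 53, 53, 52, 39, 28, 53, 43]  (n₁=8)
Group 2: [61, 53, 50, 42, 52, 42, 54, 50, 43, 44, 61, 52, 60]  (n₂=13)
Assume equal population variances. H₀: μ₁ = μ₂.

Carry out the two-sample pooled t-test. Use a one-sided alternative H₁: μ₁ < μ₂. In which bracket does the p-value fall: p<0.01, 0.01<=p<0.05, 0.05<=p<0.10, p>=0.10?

p-value bracket: 0.05<=p<0.10

x̄₁=45.500, s₁=9.040, n₁=8
x̄₂=51.077, s₂=6.910, n₂=13
s_p² = [7·9.040² + 12·6.910²]/19 = 60.2591
SE = √(s_p²·(1/8+1/13)) = 3.4882
t = (45.500−51.077)/3.4882 = -1.5988
df = 19
p-value (one-sided, H₁ less) = 0.06318
→ bracket: 0.05<=p<0.10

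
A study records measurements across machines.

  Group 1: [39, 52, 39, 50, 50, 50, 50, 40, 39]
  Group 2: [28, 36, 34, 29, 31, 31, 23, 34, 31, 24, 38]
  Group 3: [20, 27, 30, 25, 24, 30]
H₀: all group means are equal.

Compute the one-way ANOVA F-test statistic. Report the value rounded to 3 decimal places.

Group means [45.44, 30.82, 26.00], grand mean 34.769
SSB = Σnᵢ(x̄ᵢ−x̄)² = 1658.757; SSW = ΣΣ(x−x̄ᵢ)² = 571.859
MSB = 1658.757/2 = 829.3784; MSW = 571.859/23 = 24.8634
F = MSB/MSW = 33.3574
df = (2, 23)

test statistic = 33.357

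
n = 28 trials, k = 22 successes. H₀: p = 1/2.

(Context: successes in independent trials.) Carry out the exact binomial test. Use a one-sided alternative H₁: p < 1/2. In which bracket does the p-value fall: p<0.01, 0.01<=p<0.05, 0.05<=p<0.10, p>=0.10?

p-value bracket: p>=0.10

Exact binomial: n=28, k=22, p₀=1/2=0.5000
P(X≤22) from Σ C(n,i)·p₀^i·(1−p₀)^(n−i)
p-value (one-sided, H₁ less) = 0.99954
→ bracket: p>=0.10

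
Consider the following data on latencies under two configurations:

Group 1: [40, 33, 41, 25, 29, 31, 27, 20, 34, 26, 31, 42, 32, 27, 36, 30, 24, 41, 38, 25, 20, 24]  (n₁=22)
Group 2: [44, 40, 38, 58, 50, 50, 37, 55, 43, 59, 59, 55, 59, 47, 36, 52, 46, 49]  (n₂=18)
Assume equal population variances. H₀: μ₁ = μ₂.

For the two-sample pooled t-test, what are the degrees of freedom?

df = n₁ + n₂ − 2 = 22 + 18 − 2 = 38

degrees of freedom = 38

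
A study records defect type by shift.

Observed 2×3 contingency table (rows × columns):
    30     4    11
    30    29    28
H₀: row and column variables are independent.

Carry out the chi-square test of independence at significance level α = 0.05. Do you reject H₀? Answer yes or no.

reject H₀: yes

Row totals [45, 87], col totals [60, 33, 39], n=132
χ² = (30−20.45)²/20.45 + (4−11.25)²/11.25 + (11−13.30)²/13.30 + (30−39.55)²/39.55 + (29−21.75)²/21.75 + (28−25.70)²/25.70 = 14.4488
df = 2
p-value (upper-tail) = 0.00073
At α=0.05: p < α → reject H₀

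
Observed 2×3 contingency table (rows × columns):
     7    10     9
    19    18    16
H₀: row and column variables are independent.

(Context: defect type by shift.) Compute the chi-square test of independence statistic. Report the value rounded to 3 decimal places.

test statistic = 0.630

Row totals [26, 53], col totals [26, 28, 25], n=79
χ² = (7−8.56)²/8.56 + (10−9.22)²/9.22 + (9−8.23)²/8.23 + (19−17.44)²/17.44 + (18−18.78)²/18.78 + (16−16.77)²/16.77 = 0.6299
df = 2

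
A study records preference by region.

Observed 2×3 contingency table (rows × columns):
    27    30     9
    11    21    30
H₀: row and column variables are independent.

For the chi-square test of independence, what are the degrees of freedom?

df = (r−1)(c−1) = (2−1)·(3−1) = 2

degrees of freedom = 2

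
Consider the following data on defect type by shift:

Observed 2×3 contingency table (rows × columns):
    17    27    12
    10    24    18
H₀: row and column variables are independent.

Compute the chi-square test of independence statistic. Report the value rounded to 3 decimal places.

Row totals [56, 52], col totals [27, 51, 30], n=108
χ² = (17−14.00)²/14.00 + (27−26.44)²/26.44 + (12−15.56)²/15.56 + (10−13.00)²/13.00 + (24−24.56)²/24.56 + (18−14.44)²/14.44 = 3.0473
df = 2

test statistic = 3.047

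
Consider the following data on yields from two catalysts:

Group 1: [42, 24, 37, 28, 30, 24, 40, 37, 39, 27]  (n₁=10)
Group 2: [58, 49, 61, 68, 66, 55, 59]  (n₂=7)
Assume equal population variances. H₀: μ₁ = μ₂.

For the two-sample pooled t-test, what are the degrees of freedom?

df = n₁ + n₂ − 2 = 10 + 7 − 2 = 15

degrees of freedom = 15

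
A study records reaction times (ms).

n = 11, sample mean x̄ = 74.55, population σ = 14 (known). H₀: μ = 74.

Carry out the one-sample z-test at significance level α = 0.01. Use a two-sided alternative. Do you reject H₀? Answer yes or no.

SE = σ/√n = 14/√11 = 4.2212
z = (x̄−μ₀)/SE = (74.55−74)/4.2212 = 0.1303
p-value (two-sided) = 0.89633
At α=0.01: p ≥ α → fail to reject H₀

reject H₀: no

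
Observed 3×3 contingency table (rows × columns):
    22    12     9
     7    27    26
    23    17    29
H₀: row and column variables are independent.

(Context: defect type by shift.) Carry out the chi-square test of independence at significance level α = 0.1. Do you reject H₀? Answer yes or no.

reject H₀: yes

Row totals [43, 60, 69], col totals [52, 56, 64], n=172
χ² = (22−13.00)²/13.00 + (12−14.00)²/14.00 + (9−16.00)²/16.00 + (7−18.14)²/18.14 + (27−19.53)²/19.53 + (26−22.33)²/22.33 + (23−20.86)²/20.86 + (17−22.47)²/22.47 + (29−25.67)²/25.67 = 21.8570
df = 4
p-value (upper-tail) = 0.00021
At α=0.1: p < α → reject H₀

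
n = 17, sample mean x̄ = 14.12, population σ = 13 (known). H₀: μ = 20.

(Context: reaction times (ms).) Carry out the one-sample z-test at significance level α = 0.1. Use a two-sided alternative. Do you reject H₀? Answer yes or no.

SE = σ/√n = 13/√17 = 3.1530
z = (x̄−μ₀)/SE = (14.12−20)/3.1530 = -1.8649
p-value (two-sided) = 0.06219
At α=0.1: p < α → reject H₀

reject H₀: yes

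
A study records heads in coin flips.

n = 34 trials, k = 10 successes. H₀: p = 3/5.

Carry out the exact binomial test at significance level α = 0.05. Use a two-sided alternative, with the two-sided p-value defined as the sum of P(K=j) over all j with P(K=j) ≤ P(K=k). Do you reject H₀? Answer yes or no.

Exact binomial: n=34, k=10, p₀=3/5=0.6000
P(X=j) = C(n,j)·p₀^j·(1−p₀)^(n−j); p = Σ P(X=j) over j with P(X=j) ≤ P(X=10)
p-value (two-sided) = 0.00036
At α=0.05: p < α → reject H₀

reject H₀: yes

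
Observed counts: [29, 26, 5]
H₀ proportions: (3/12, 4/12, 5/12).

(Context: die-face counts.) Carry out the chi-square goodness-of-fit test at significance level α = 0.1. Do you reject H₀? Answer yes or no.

reject H₀: yes

n = 60; E_i = n·p_i = [15.00, 20.00, 25.00]
χ² = (29−15.00)²/15.00 + (26−20.00)²/20.00 + (5−25.00)²/25.00 = 30.8667
df = 2
p-value (upper-tail) = 0.00000
At α=0.1: p < α → reject H₀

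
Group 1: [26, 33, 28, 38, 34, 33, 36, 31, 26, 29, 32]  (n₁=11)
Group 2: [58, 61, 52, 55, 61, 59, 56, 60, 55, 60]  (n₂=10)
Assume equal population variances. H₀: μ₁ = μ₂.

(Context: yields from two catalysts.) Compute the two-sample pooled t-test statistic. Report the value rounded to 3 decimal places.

test statistic = -17.014

x̄₁=31.455, s₁=3.908, n₁=11
x̄₂=57.700, s₂=3.057, n₂=10
s_p² = [10·3.908² + 9·3.057²]/19 = 12.4646
SE = √(s_p²·(1/11+1/10)) = 1.5426
t = (31.455−57.700)/1.5426 = -17.0138
df = 19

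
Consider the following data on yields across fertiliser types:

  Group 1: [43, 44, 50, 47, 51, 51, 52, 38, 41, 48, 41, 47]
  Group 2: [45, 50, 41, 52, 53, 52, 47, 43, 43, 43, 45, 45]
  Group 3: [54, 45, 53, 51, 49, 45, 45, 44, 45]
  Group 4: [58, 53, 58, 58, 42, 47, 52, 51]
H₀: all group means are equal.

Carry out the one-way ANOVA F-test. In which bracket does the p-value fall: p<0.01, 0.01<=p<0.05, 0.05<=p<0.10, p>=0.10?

p-value bracket: 0.01<=p<0.05

Group means [46.08, 46.58, 47.89, 52.38], grand mean 47.854
SSB = Σnᵢ(x̄ᵢ−x̄)² = 220.525; SSW = ΣΣ(x−x̄ᵢ)² = 780.597
MSB = 220.525/3 = 73.5082; MSW = 780.597/37 = 21.0972
F = MSB/MSW = 3.4843
df = (3, 37)
p-value (upper-tail) = 0.02525
→ bracket: 0.01<=p<0.05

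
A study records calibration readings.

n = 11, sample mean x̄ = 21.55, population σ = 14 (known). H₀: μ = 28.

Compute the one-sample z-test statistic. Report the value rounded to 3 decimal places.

test statistic = -1.528

SE = σ/√n = 14/√11 = 4.2212
z = (x̄−μ₀)/SE = (21.55−28)/4.2212 = -1.5280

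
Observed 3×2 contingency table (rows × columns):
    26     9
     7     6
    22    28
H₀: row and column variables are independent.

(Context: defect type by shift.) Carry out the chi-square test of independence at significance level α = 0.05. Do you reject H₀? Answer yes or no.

Row totals [35, 13, 50], col totals [55, 43], n=98
χ² = (26−19.64)²/19.64 + (9−15.36)²/15.36 + (7−7.30)²/7.30 + (6−5.70)²/5.70 + (22−28.06)²/28.06 + (28−21.94)²/21.94 = 7.7001
df = 2
p-value (upper-tail) = 0.02128
At α=0.05: p < α → reject H₀

reject H₀: yes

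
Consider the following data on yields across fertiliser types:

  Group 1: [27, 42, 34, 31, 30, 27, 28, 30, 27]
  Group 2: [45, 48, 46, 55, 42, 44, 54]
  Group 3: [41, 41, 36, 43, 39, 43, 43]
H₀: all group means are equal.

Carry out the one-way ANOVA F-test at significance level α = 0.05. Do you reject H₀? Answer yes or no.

reject H₀: yes

Group means [30.67, 47.71, 40.86], grand mean 38.957
SSB = Σnᵢ(x̄ᵢ−x̄)² = 1180.671; SSW = ΣΣ(x−x̄ᵢ)² = 378.286
MSB = 1180.671/2 = 590.3354; MSW = 378.286/20 = 18.9143
F = MSB/MSW = 31.2111
df = (2, 20)
p-value (upper-tail) = 0.00000
At α=0.05: p < α → reject H₀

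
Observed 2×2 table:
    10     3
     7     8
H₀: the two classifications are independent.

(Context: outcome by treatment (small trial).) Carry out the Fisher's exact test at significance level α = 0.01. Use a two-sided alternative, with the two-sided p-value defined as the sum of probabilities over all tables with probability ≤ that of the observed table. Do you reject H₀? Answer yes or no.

reject H₀: no

Margins: r₁=13, r₂=15, c₁=17, c₂=11, n=28
p_obs = C(13,10)·C(15,7)/C(28,17); sum pmf over tables with pmf ≤ p_obs
p-value (two-sided) = 0.13673
At α=0.01: p ≥ α → fail to reject H₀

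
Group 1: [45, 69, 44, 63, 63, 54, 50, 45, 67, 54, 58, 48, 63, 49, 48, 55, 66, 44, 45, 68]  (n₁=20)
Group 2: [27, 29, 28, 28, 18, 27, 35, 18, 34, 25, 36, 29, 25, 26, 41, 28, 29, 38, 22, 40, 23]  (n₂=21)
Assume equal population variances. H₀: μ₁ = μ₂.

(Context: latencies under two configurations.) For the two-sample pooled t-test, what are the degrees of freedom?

degrees of freedom = 39

df = n₁ + n₂ − 2 = 20 + 21 − 2 = 39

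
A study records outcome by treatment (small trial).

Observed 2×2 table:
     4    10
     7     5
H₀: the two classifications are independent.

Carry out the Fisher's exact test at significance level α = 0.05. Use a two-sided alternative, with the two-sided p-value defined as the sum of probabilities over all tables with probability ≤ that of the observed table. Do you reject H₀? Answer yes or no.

Margins: r₁=14, r₂=12, c₁=11, c₂=15, n=26
p_obs = C(14,4)·C(12,7)/C(26,11); sum pmf over tables with pmf ≤ p_obs
p-value (two-sided) = 0.23286
At α=0.05: p ≥ α → fail to reject H₀

reject H₀: no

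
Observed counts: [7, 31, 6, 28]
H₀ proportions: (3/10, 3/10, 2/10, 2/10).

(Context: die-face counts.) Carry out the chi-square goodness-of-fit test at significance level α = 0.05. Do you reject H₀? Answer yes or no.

n = 72; E_i = n·p_i = [21.60, 21.60, 14.40, 14.40]
χ² = (7−21.60)²/21.60 + (31−21.60)²/21.60 + (6−14.40)²/14.40 + (28−14.40)²/14.40 = 31.7037
df = 3
p-value (upper-tail) = 0.00000
At α=0.05: p < α → reject H₀

reject H₀: yes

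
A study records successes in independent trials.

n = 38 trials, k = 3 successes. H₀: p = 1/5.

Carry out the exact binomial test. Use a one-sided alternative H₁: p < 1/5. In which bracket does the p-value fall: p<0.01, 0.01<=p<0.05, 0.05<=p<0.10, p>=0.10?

Exact binomial: n=38, k=3, p₀=1/5=0.2000
P(X≤3) from Σ C(n,i)·p₀^i·(1−p₀)^(n−i)
p-value (one-sided, H₁ less) = 0.03868
→ bracket: 0.01<=p<0.05

p-value bracket: 0.01<=p<0.05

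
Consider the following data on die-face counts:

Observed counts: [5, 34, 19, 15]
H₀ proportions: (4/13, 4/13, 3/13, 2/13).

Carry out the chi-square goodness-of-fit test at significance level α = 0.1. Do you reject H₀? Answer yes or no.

reject H₀: yes

n = 73; E_i = n·p_i = [22.46, 22.46, 16.85, 11.23]
χ² = (5−22.46)²/22.46 + (34−22.46)²/22.46 + (19−16.85)²/16.85 + (15−11.23)²/11.23 = 21.0422
df = 3
p-value (upper-tail) = 0.00010
At α=0.1: p < α → reject H₀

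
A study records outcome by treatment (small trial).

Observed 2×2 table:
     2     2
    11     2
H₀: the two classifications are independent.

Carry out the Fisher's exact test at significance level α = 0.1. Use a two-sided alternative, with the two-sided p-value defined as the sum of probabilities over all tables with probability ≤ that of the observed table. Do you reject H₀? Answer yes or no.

Margins: r₁=4, r₂=13, c₁=13, c₂=4, n=17
p_obs = C(4,2)·C(13,11)/C(17,13); sum pmf over tables with pmf ≤ p_obs
p-value (two-sided) = 0.21891
At α=0.1: p ≥ α → fail to reject H₀

reject H₀: no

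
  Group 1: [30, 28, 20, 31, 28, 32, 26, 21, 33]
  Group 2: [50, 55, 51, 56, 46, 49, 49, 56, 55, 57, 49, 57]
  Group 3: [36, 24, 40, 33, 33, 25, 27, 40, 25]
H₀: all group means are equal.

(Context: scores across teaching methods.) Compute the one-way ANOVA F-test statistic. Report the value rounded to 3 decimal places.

Group means [27.67, 52.50, 31.44], grand mean 38.733
SSB = Σnᵢ(x̄ᵢ−x̄)² = 3854.644; SSW = ΣΣ(x−x̄ᵢ)² = 665.222
MSB = 3854.644/2 = 1927.3222; MSW = 665.222/27 = 24.6379
F = MSB/MSW = 78.2260
df = (2, 27)

test statistic = 78.226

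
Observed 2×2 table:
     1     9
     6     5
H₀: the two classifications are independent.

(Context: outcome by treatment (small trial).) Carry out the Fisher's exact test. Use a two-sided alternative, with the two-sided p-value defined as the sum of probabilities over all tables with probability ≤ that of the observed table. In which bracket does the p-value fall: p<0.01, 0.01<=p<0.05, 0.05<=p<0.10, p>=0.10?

Margins: r₁=10, r₂=11, c₁=7, c₂=14, n=21
p_obs = C(10,1)·C(11,6)/C(21,7); sum pmf over tables with pmf ≤ p_obs
p-value (two-sided) = 0.06347
→ bracket: 0.05<=p<0.10

p-value bracket: 0.05<=p<0.10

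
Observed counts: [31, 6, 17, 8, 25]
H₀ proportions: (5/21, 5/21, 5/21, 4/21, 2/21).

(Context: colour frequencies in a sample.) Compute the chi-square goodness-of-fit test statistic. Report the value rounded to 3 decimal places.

n = 87; E_i = n·p_i = [20.71, 20.71, 20.71, 16.57, 8.29]
χ² = (31−20.71)²/20.71 + (6−20.71)²/20.71 + (17−20.71)²/20.71 + (8−16.57)²/16.57 + (25−8.29)²/8.29 = 54.3759
df = 4

test statistic = 54.376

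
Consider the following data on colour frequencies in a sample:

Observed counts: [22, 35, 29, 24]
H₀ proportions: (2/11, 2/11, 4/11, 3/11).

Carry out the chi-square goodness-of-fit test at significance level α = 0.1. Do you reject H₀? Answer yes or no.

n = 110; E_i = n·p_i = [20.00, 20.00, 40.00, 30.00]
χ² = (22−20.00)²/20.00 + (35−20.00)²/20.00 + (29−40.00)²/40.00 + (24−30.00)²/30.00 = 15.6750
df = 3
p-value (upper-tail) = 0.00132
At α=0.1: p < α → reject H₀

reject H₀: yes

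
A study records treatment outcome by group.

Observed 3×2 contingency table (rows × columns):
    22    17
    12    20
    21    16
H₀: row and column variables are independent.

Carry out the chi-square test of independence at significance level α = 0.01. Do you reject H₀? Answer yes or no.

Row totals [39, 32, 37], col totals [55, 53], n=108
χ² = (22−19.86)²/19.86 + (17−19.14)²/19.14 + (12−16.30)²/16.30 + (20−15.70)²/15.70 + (21−18.84)²/18.84 + (16−18.16)²/18.16 = 3.2808
df = 2
p-value (upper-tail) = 0.19390
At α=0.01: p ≥ α → fail to reject H₀

reject H₀: no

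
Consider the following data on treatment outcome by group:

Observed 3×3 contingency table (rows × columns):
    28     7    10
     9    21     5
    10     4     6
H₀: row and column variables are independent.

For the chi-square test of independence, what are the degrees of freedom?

degrees of freedom = 4

df = (r−1)(c−1) = (3−1)·(3−1) = 4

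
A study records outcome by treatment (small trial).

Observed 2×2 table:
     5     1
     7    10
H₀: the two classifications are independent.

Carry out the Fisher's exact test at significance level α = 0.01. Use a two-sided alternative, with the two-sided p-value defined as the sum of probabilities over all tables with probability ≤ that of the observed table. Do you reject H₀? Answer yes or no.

Margins: r₁=6, r₂=17, c₁=12, c₂=11, n=23
p_obs = C(6,5)·C(17,7)/C(23,12); sum pmf over tables with pmf ≤ p_obs
p-value (two-sided) = 0.15495
At α=0.01: p ≥ α → fail to reject H₀

reject H₀: no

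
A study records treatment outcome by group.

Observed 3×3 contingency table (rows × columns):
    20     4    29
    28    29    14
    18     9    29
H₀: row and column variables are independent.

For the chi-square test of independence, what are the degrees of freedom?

df = (r−1)(c−1) = (3−1)·(3−1) = 4

degrees of freedom = 4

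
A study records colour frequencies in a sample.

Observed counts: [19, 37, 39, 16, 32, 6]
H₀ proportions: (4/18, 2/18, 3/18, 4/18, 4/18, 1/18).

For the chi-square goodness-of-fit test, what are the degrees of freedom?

degrees of freedom = 5

df = k − 1 = 6 − 1 = 5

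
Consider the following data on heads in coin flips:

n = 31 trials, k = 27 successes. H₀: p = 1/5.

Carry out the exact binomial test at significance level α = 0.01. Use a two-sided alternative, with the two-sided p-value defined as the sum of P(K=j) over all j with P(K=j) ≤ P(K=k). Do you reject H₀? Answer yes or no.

Exact binomial: n=31, k=27, p₀=1/5=0.2000
P(X=j) = C(n,j)·p₀^j·(1−p₀)^(n−j); p = Σ P(X=j) over j with P(X=j) ≤ P(X=27)
p-value (two-sided) = 0.00000
At α=0.01: p < α → reject H₀

reject H₀: yes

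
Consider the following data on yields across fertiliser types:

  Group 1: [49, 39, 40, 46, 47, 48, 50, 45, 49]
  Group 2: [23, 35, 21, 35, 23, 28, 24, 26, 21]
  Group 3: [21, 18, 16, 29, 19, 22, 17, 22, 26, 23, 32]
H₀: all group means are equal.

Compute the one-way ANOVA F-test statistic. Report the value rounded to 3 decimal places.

test statistic = 64.247

Group means [45.89, 26.22, 22.27], grand mean 30.828
SSB = Σnᵢ(x̄ᵢ−x̄)² = 3037.512; SSW = ΣΣ(x−x̄ᵢ)² = 614.626
MSB = 3037.512/2 = 1518.7558; MSW = 614.626/26 = 23.6395
F = MSB/MSW = 64.2466
df = (2, 26)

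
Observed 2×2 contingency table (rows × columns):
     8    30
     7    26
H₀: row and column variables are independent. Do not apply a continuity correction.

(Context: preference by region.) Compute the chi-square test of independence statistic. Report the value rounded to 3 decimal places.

Row totals [38, 33], col totals [15, 56], n=71
χ² = (8−8.03)²/8.03 + (30−29.97)²/29.97 + (7−6.97)²/6.97 + (26−26.03)²/26.03 = 0.0003
df = 1

test statistic = 0.000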